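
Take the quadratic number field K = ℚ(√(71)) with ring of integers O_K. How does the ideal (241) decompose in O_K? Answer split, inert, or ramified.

241 remains inert

d = 71 ≡ 3 (mod 4), so O_K = ℤ[√71] and disc(K) = 4d = 284.
Since gcd(241, 284) = 1 the prime 241 does not ramify.
(71/241) = 71^120 mod 241 = 240, giving Legendre symbol -1.
Legendre symbol -1 ⇒ 241 is inert.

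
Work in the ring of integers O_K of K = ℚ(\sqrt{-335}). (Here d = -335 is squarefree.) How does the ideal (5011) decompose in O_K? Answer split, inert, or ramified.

-335 mod 4 = 1, hence disc K = -335 and O_K = ℤ[(1+√-335)/2].
5011 ∤ -335, so 5011 is unramified.
Euler's criterion: (-335)^2505 mod 5011 = 5010. Thus (-335|5011) = -1.
d is a non-residue mod p, hence 5011 remains inert in O_K.

inert — (5011) stays prime in O_K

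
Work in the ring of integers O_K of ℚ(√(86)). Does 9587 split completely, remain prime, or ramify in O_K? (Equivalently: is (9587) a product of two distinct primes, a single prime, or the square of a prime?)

86 mod 4 = 2, hence disc K = 4·86 = 344 and O_K = ℤ[√86].
Since gcd(9587, 344) = 1 the prime 9587 does not ramify.
Legendre symbol by Euler's criterion: (86/9587) ≡ 86^4793 ≡ 1 (mod 9587), i.e. (86/9587) = 1.
Legendre symbol 1 ⇒ 9587 is split.

split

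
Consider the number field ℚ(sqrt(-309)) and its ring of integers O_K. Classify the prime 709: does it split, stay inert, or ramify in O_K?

split — (709) = 𝔭₁𝔭₂ with 𝔭₁ ≠ 𝔭₂

d = -309 ≡ 3 (mod 4), so O_K = ℤ[√-309] and disc(K) = 4d = -1236.
disc(K) = -1236 is not divisible by 709; 709 is unramified.
Legendre symbol by Euler's criterion: (-309/709) ≡ (-309)^354 ≡ 1 (mod 709), i.e. (-309/709) = 1.
Legendre symbol 1 ⇒ 709 is split.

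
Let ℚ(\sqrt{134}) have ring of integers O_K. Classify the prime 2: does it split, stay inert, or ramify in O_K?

ramified — (2) = 𝔭²

d = 134 ≡ 2 (mod 4), so O_K = ℤ[√134] and disc(K) = 4d = 536.
2 divides disc(K) = 536, so 2 ramifies.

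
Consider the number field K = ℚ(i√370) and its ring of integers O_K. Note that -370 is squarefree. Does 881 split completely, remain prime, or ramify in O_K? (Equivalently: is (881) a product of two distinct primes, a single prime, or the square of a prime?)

d = -370 ≡ 2 (mod 4), so O_K = ℤ[√-370] and disc(K) = 4d = -1480.
disc(K) = -1480 is not divisible by 881; 881 is unramified.
Compute (-370/881) via Euler: 511^((881-1)/2) mod 881 = 1, so (-370/881) = 1.
Legendre symbol 1 ⇒ 881 is split.

p splits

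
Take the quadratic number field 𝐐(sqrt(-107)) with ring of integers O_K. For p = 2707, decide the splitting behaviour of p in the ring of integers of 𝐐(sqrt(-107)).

inert — (2707) stays prime in O_K

-107 mod 4 = 1, hence disc K = -107 and O_K = ℤ[(1+√-107)/2].
disc(K) = -107 is not divisible by 2707; 2707 is unramified.
(-107/2707) = 2600^1353 mod 2707 = 2706, giving Legendre symbol -1.
(-107/2707) = -1, so 2707 is inert.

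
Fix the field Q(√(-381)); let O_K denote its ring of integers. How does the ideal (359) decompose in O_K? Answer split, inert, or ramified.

359 remains inert

-381 mod 4 = 3, hence disc K = 4·(-381) = -1524 and O_K = ℤ[√-381].
Since gcd(359, -1524) = 1 the prime 359 does not ramify.
(-381/359) = 337^179 mod 359 = 358, giving Legendre symbol -1.
(-381/359) = -1, so 359 is inert.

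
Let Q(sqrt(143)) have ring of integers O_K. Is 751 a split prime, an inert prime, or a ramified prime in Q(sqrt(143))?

143 mod 4 = 3, hence disc K = 4·143 = 572 and O_K = ℤ[√143].
disc(K) = 572 is not divisible by 751; 751 is unramified.
Legendre symbol by Euler's criterion: (143/751) ≡ 143^375 ≡ 750 (mod 751), i.e. (143/751) = -1.
d is a non-residue mod p, hence 751 remains inert in O_K.

inert — (751) stays prime in O_K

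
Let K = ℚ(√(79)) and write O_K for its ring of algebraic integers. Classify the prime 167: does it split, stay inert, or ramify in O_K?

79 mod 4 = 3, hence disc K = 4·79 = 316 and O_K = ℤ[√79].
Since gcd(167, 316) = 1 the prime 167 does not ramify.
(79/167) = 79^83 mod 167 = 166, giving Legendre symbol -1.
(79/167) = -1, so 167 is inert.

167 remains inert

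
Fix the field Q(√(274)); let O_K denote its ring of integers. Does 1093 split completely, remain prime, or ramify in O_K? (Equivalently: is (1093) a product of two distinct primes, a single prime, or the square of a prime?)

splits completely

d = 274 ≡ 2 (mod 4), so O_K = ℤ[√274] and disc(K) = 4d = 1096.
1093 ∤ 1096, so 1093 is unramified.
Legendre symbol by Euler's criterion: (274/1093) ≡ 274^546 ≡ 1 (mod 1093), i.e. (274/1093) = 1.
d is a quadratic residue mod p, hence 1093 splits in O_K.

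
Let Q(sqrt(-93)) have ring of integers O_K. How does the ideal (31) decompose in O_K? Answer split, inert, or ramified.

p ramifies

d = -93 ≡ 3 (mod 4), so O_K = ℤ[√-93] and disc(K) = 4d = -372.
Ramification test: 31 | -372. The prime 31 ramifies in K.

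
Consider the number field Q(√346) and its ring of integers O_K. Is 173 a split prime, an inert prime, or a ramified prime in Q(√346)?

Since 346 ≢ 1 mod 4, the ring of integers is ℤ[√346] with discriminant 4·346 = 1384.
Ramification test: 173 | 1384. The prime 173 ramifies in K.

173 is ramified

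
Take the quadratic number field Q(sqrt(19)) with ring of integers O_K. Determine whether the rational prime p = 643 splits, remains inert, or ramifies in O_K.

643 remains inert

d = 19 ≡ 3 (mod 4), so O_K = ℤ[√19] and disc(K) = 4d = 76.
643 ∤ 76, so 643 is unramified.
(19/643) = 19^321 mod 643 = 642, giving Legendre symbol -1.
(19/643) = -1, so 643 is inert.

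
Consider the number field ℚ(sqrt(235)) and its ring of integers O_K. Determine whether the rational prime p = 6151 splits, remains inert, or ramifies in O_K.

split — (6151) = 𝔭₁𝔭₂ with 𝔭₁ ≠ 𝔭₂

235 mod 4 = 3, hence disc K = 4·235 = 940 and O_K = ℤ[√235].
disc(K) = 940 is not divisible by 6151; 6151 is unramified.
Compute (235/6151) via Euler: 235^((6151-1)/2) mod 6151 = 1, so (235/6151) = 1.
d is a quadratic residue mod p, hence 6151 splits in O_K.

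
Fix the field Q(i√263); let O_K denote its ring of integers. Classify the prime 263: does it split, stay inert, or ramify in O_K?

p ramifies

Since -263 ≡ 1 mod 4, the ring of integers is ℤ[(1+√-263)/2] with discriminant -263.
disc(K) = -263 = 263·(-1), so p = 263 is ramified.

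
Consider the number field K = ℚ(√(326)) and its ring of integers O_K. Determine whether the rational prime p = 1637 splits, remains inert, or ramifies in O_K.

Since 326 ≢ 1 mod 4, the ring of integers is ℤ[√326] with discriminant 4·326 = 1304.
disc(K) = 1304 is not divisible by 1637; 1637 is unramified.
Euler's criterion: 326^818 mod 1637 = 1. Thus (326|1637) = 1.
Legendre symbol 1 ⇒ 1637 is split.

splits completely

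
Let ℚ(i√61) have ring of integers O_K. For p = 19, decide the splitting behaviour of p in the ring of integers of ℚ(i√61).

-61 mod 4 = 3, hence disc K = 4·(-61) = -244 and O_K = ℤ[√-61].
19 ∤ -244, so 19 is unramified.
(-61/19) = 15^9 mod 19 = 18, giving Legendre symbol -1.
(-61/19) = -1, so 19 is inert.

p is inert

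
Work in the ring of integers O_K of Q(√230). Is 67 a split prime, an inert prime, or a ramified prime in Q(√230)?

split — (67) = 𝔭₁𝔭₂ with 𝔭₁ ≠ 𝔭₂

Since 230 ≢ 1 mod 4, the ring of integers is ℤ[√230] with discriminant 4·230 = 920.
67 ∤ 920, so 67 is unramified.
Legendre symbol by Euler's criterion: (230/67) ≡ 230^33 ≡ 1 (mod 67), i.e. (230/67) = 1.
(230/67) = 1, so 67 splits.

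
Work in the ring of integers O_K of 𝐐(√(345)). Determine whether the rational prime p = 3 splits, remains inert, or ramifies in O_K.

345 mod 4 = 1, hence disc K = 345 and O_K = ℤ[(1+√345)/2].
disc(K) = 345 = 3·115, so p = 3 is ramified.

3 is ramified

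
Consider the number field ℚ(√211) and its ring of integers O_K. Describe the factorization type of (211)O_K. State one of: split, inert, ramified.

211 is ramified

d = 211 ≡ 3 (mod 4), so O_K = ℤ[√211] and disc(K) = 4d = 844.
211 divides disc(K) = 844, so 211 ramifies.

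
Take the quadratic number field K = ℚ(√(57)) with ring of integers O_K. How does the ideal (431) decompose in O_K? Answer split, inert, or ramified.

431 splits in O_K

57 mod 4 = 1, hence disc K = 57 and O_K = ℤ[(1+√57)/2].
431 ∤ 57, so 431 is unramified.
(57/431) = 57^215 mod 431 = 1, giving Legendre symbol 1.
(57/431) = 1, so 431 splits.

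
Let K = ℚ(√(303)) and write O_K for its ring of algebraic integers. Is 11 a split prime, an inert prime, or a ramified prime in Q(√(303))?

inert

303 mod 4 = 3, hence disc K = 4·303 = 1212 and O_K = ℤ[√303].
Since gcd(11, 1212) = 1 the prime 11 does not ramify.
Euler's criterion: 303^5 mod 11 = 10. Thus (303|11) = -1.
Legendre symbol -1 ⇒ 11 is inert.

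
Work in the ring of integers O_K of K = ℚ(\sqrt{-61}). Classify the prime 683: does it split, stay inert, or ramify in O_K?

inert — (683) stays prime in O_K

d = -61 ≡ 3 (mod 4), so O_K = ℤ[√-61] and disc(K) = 4d = -244.
683 ∤ -244, so 683 is unramified.
Euler's criterion: (-61)^341 mod 683 = 682. Thus (-61|683) = -1.
d is a non-residue mod p, hence 683 remains inert in O_K.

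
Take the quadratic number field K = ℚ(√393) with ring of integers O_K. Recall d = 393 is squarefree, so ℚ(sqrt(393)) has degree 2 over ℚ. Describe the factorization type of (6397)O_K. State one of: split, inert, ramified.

split

d = 393 ≡ 1 (mod 4), so O_K = ℤ[(1+√393)/2] and disc(K) = d = 393.
Since gcd(6397, 393) = 1 the prime 6397 does not ramify.
Compute (393/6397) via Euler: 393^((6397-1)/2) mod 6397 = 1, so (393/6397) = 1.
d is a quadratic residue mod p, hence 6397 splits in O_K.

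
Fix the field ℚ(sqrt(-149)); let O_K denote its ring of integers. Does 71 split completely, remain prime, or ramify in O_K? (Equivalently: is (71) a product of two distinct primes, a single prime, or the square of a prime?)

-149 mod 4 = 3, hence disc K = 4·(-149) = -596 and O_K = ℤ[√-149].
71 ∤ -596, so 71 is unramified.
Euler's criterion: (-149)^35 mod 71 = 1. Thus (-149|71) = 1.
(-149/71) = 1, so 71 splits.

splits completely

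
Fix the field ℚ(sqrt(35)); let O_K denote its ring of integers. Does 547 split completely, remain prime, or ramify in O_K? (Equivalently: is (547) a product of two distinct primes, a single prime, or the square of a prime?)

Since 35 ≢ 1 mod 4, the ring of integers is ℤ[√35] with discriminant 4·35 = 140.
disc(K) = 140 is not divisible by 547; 547 is unramified.
Compute (35/547) via Euler: 35^((547-1)/2) mod 547 = 1, so (35/547) = 1.
(35/547) = 1, so 547 splits.

p splits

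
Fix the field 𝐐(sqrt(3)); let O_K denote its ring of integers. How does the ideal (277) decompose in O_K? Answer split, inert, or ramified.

splits completely

Since 3 ≢ 1 mod 4, the ring of integers is ℤ[√3] with discriminant 4·3 = 12.
277 ∤ 12, so 277 is unramified.
Compute (3/277) via Euler: 3^((277-1)/2) mod 277 = 1, so (3/277) = 1.
Legendre symbol 1 ⇒ 277 is split.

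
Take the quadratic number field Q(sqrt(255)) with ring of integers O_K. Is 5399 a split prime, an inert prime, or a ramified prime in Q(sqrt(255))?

Since 255 ≢ 1 mod 4, the ring of integers is ℤ[√255] with discriminant 4·255 = 1020.
Since gcd(5399, 1020) = 1 the prime 5399 does not ramify.
(255/5399) = 255^2699 mod 5399 = 5398, giving Legendre symbol -1.
d is a non-residue mod p, hence 5399 remains inert in O_K.

remains prime (inert)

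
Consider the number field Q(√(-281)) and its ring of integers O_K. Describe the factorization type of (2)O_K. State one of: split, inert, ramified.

p ramifies

d = -281 ≡ 3 (mod 4), so O_K = ℤ[√-281] and disc(K) = 4d = -1124.
Ramification test: 2 | -1124. The prime 2 ramifies in K.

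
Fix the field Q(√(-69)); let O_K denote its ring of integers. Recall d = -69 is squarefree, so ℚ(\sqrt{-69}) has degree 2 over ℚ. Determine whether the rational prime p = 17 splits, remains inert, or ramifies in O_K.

d = -69 ≡ 3 (mod 4), so O_K = ℤ[√-69] and disc(K) = 4d = -276.
17 ∤ -276, so 17 is unramified.
Euler's criterion: (-69)^8 mod 17 = 1. Thus (-69|17) = 1.
Legendre symbol 1 ⇒ 17 is split.

17 splits in O_K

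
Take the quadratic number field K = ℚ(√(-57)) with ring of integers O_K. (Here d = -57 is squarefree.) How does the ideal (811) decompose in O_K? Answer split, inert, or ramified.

Since -57 ≢ 1 mod 4, the ring of integers is ℤ[√-57] with discriminant 4·(-57) = -228.
Since gcd(811, -228) = 1 the prime 811 does not ramify.
(-57/811) = 754^405 mod 811 = 1, giving Legendre symbol 1.
(-57/811) = 1, so 811 splits.

split — (811) = 𝔭₁𝔭₂ with 𝔭₁ ≠ 𝔭₂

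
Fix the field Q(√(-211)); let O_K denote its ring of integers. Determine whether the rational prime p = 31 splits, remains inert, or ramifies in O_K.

Since -211 ≡ 1 mod 4, the ring of integers is ℤ[(1+√-211)/2] with discriminant -211.
disc(K) = -211 is not divisible by 31; 31 is unramified.
Euler's criterion: (-211)^15 mod 31 = 30. Thus (-211|31) = -1.
Legendre symbol -1 ⇒ 31 is inert.

remains prime (inert)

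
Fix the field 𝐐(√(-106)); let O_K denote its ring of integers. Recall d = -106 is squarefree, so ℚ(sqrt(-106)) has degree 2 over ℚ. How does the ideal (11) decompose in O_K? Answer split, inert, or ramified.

Since -106 ≢ 1 mod 4, the ring of integers is ℤ[√-106] with discriminant 4·(-106) = -424.
Since gcd(11, -424) = 1 the prime 11 does not ramify.
Euler's criterion: (-106)^5 mod 11 = 1. Thus (-106|11) = 1.
d is a quadratic residue mod p, hence 11 splits in O_K.

split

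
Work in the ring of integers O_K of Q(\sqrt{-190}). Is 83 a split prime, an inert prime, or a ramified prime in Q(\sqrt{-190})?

p splits

-190 mod 4 = 2, hence disc K = 4·(-190) = -760 and O_K = ℤ[√-190].
disc(K) = -760 is not divisible by 83; 83 is unramified.
(-190/83) = 59^41 mod 83 = 1, giving Legendre symbol 1.
(-190/83) = 1, so 83 splits.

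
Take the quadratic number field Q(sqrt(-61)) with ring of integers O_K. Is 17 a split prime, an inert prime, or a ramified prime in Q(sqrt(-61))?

-61 mod 4 = 3, hence disc K = 4·(-61) = -244 and O_K = ℤ[√-61].
disc(K) = -244 is not divisible by 17; 17 is unramified.
(-61/17) = 7^8 mod 17 = 16, giving Legendre symbol -1.
Legendre symbol -1 ⇒ 17 is inert.

p is inert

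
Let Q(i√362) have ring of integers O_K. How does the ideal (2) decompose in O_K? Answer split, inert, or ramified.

-362 mod 4 = 2, hence disc K = 4·(-362) = -1448 and O_K = ℤ[√-362].
disc(K) = -1448 = 2·(-724), so p = 2 is ramified.

ramifies in O_K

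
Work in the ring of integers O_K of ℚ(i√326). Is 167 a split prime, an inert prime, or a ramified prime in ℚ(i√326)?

split

Since -326 ≢ 1 mod 4, the ring of integers is ℤ[√-326] with discriminant 4·(-326) = -1304.
disc(K) = -1304 is not divisible by 167; 167 is unramified.
Euler's criterion: (-326)^83 mod 167 = 1. Thus (-326|167) = 1.
d is a quadratic residue mod p, hence 167 splits in O_K.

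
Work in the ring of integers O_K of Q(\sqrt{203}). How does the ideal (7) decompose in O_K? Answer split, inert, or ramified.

ramified

203 mod 4 = 3, hence disc K = 4·203 = 812 and O_K = ℤ[√203].
Ramification test: 7 | 812. The prime 7 ramifies in K.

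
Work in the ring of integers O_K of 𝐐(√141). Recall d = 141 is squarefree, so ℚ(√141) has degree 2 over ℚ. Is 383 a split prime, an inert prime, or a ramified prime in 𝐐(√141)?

inert — (383) stays prime in O_K

141 mod 4 = 1, hence disc K = 141 and O_K = ℤ[(1+√141)/2].
383 ∤ 141, so 383 is unramified.
Compute (141/383) via Euler: 141^((383-1)/2) mod 383 = 382, so (141/383) = -1.
Legendre symbol -1 ⇒ 383 is inert.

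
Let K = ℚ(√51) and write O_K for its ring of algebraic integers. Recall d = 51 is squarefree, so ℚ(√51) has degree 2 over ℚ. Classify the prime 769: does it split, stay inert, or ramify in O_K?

splits completely

51 mod 4 = 3, hence disc K = 4·51 = 204 and O_K = ℤ[√51].
Since gcd(769, 204) = 1 the prime 769 does not ramify.
Euler's criterion: 51^384 mod 769 = 1. Thus (51|769) = 1.
d is a quadratic residue mod p, hence 769 splits in O_K.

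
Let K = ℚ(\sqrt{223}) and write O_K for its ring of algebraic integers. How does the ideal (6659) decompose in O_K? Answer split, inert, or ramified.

6659 splits in O_K

Since 223 ≢ 1 mod 4, the ring of integers is ℤ[√223] with discriminant 4·223 = 892.
6659 ∤ 892, so 6659 is unramified.
Compute (223/6659) via Euler: 223^((6659-1)/2) mod 6659 = 1, so (223/6659) = 1.
d is a quadratic residue mod p, hence 6659 splits in O_K.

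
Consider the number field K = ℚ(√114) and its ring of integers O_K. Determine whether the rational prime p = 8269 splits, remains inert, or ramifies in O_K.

p is inert

Since 114 ≢ 1 mod 4, the ring of integers is ℤ[√114] with discriminant 4·114 = 456.
8269 ∤ 456, so 8269 is unramified.
Legendre symbol by Euler's criterion: (114/8269) ≡ 114^4134 ≡ 8268 (mod 8269), i.e. (114/8269) = -1.
Legendre symbol -1 ⇒ 8269 is inert.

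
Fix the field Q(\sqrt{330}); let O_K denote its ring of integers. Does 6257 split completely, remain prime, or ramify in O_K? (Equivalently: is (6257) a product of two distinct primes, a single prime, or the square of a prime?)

split

d = 330 ≡ 2 (mod 4), so O_K = ℤ[√330] and disc(K) = 4d = 1320.
6257 ∤ 1320, so 6257 is unramified.
Euler's criterion: 330^3128 mod 6257 = 1. Thus (330|6257) = 1.
Legendre symbol 1 ⇒ 6257 is split.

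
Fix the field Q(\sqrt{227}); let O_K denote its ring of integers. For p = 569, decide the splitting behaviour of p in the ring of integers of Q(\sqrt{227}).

569 remains inert

Since 227 ≢ 1 mod 4, the ring of integers is ℤ[√227] with discriminant 4·227 = 908.
Since gcd(569, 908) = 1 the prime 569 does not ramify.
Compute (227/569) via Euler: 227^((569-1)/2) mod 569 = 568, so (227/569) = -1.
(227/569) = -1, so 569 is inert.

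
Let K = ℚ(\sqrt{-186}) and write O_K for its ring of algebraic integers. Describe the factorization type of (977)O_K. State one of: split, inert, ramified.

inert

Since -186 ≢ 1 mod 4, the ring of integers is ℤ[√-186] with discriminant 4·(-186) = -744.
977 ∤ -744, so 977 is unramified.
Legendre symbol by Euler's criterion: (-186/977) ≡ (-186)^488 ≡ 976 (mod 977), i.e. (-186/977) = -1.
Legendre symbol -1 ⇒ 977 is inert.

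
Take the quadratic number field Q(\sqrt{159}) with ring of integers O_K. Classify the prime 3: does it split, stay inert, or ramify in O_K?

159 mod 4 = 3, hence disc K = 4·159 = 636 and O_K = ℤ[√159].
disc(K) = 636 = 3·212, so p = 3 is ramified.

p ramifies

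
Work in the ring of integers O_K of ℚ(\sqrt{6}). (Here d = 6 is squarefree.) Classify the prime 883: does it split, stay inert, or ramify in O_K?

p splits

Since 6 ≢ 1 mod 4, the ring of integers is ℤ[√6] with discriminant 4·6 = 24.
883 ∤ 24, so 883 is unramified.
Legendre symbol by Euler's criterion: (6/883) ≡ 6^441 ≡ 1 (mod 883), i.e. (6/883) = 1.
Legendre symbol 1 ⇒ 883 is split.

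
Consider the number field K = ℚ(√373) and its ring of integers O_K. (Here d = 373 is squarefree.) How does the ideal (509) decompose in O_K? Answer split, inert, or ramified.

remains prime (inert)

d = 373 ≡ 1 (mod 4), so O_K = ℤ[(1+√373)/2] and disc(K) = d = 373.
509 ∤ 373, so 509 is unramified.
Compute (373/509) via Euler: 373^((509-1)/2) mod 509 = 508, so (373/509) = -1.
(373/509) = -1, so 509 is inert.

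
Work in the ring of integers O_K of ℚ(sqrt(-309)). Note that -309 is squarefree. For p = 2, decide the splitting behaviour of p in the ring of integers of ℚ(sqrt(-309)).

d = -309 ≡ 3 (mod 4), so O_K = ℤ[√-309] and disc(K) = 4d = -1236.
2 divides disc(K) = -1236, so 2 ramifies.

p ramifies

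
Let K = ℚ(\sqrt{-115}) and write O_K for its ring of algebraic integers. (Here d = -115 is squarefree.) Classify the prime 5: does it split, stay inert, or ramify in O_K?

Since -115 ≡ 1 mod 4, the ring of integers is ℤ[(1+√-115)/2] with discriminant -115.
5 divides disc(K) = -115, so 5 ramifies.

ramifies in O_K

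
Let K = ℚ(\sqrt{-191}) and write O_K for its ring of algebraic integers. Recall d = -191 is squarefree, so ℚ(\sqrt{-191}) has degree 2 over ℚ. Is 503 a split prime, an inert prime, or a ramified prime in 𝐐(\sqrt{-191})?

split — (503) = 𝔭₁𝔭₂ with 𝔭₁ ≠ 𝔭₂

-191 mod 4 = 1, hence disc K = -191 and O_K = ℤ[(1+√-191)/2].
503 ∤ -191, so 503 is unramified.
Euler's criterion: (-191)^251 mod 503 = 1. Thus (-191|503) = 1.
Legendre symbol 1 ⇒ 503 is split.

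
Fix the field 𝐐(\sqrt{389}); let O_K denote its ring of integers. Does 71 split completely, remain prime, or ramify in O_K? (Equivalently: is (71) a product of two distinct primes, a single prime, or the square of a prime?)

d = 389 ≡ 1 (mod 4), so O_K = ℤ[(1+√389)/2] and disc(K) = d = 389.
Since gcd(71, 389) = 1 the prime 71 does not ramify.
Legendre symbol by Euler's criterion: (389/71) ≡ 389^35 ≡ 70 (mod 71), i.e. (389/71) = -1.
(389/71) = -1, so 71 is inert.

inert — (71) stays prime in O_K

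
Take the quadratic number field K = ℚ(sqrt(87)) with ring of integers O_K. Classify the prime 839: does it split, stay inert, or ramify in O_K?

d = 87 ≡ 3 (mod 4), so O_K = ℤ[√87] and disc(K) = 4d = 348.
Since gcd(839, 348) = 1 the prime 839 does not ramify.
Euler's criterion: 87^419 mod 839 = 838. Thus (87|839) = -1.
(87/839) = -1, so 839 is inert.

remains prime (inert)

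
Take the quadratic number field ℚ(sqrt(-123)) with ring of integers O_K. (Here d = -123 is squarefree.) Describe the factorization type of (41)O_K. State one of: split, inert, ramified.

d = -123 ≡ 1 (mod 4), so O_K = ℤ[(1+√-123)/2] and disc(K) = d = -123.
Ramification test: 41 | -123. The prime 41 ramifies in K.

ramified — (41) = 𝔭²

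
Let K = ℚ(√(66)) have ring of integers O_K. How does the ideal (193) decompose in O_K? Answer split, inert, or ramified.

66 mod 4 = 2, hence disc K = 4·66 = 264 and O_K = ℤ[√66].
Since gcd(193, 264) = 1 the prime 193 does not ramify.
Euler's criterion: 66^96 mod 193 = 192. Thus (66|193) = -1.
(66/193) = -1, so 193 is inert.

remains prime (inert)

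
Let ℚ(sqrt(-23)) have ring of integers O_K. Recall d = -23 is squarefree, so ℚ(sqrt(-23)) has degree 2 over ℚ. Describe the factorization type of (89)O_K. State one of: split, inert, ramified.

-23 mod 4 = 1, hence disc K = -23 and O_K = ℤ[(1+√-23)/2].
89 ∤ -23, so 89 is unramified.
Compute (-23/89) via Euler: 66^((89-1)/2) mod 89 = 88, so (-23/89) = -1.
d is a non-residue mod p, hence 89 remains inert in O_K.

remains prime (inert)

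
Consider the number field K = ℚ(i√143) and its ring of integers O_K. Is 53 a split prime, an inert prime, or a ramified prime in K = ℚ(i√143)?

-143 mod 4 = 1, hence disc K = -143 and O_K = ℤ[(1+√-143)/2].
Since gcd(53, -143) = 1 the prime 53 does not ramify.
Euler's criterion: (-143)^26 mod 53 = 1. Thus (-143|53) = 1.
(-143/53) = 1, so 53 splits.

53 splits in O_K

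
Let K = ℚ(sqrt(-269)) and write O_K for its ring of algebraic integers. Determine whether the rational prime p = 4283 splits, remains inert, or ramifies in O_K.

inert — (4283) stays prime in O_K

-269 mod 4 = 3, hence disc K = 4·(-269) = -1076 and O_K = ℤ[√-269].
disc(K) = -1076 is not divisible by 4283; 4283 is unramified.
Euler's criterion: (-269)^2141 mod 4283 = 4282. Thus (-269|4283) = -1.
d is a non-residue mod p, hence 4283 remains inert in O_K.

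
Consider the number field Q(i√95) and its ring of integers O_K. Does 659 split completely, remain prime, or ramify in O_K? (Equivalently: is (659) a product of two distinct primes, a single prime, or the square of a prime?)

Since -95 ≡ 1 mod 4, the ring of integers is ℤ[(1+√-95)/2] with discriminant -95.
659 ∤ -95, so 659 is unramified.
Euler's criterion: (-95)^329 mod 659 = 658. Thus (-95|659) = -1.
(-95/659) = -1, so 659 is inert.

659 remains inert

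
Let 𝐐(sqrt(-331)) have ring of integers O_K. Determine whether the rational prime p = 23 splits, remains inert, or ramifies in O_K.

Since -331 ≡ 1 mod 4, the ring of integers is ℤ[(1+√-331)/2] with discriminant -331.
Since gcd(23, -331) = 1 the prime 23 does not ramify.
Euler's criterion: (-331)^11 mod 23 = 22. Thus (-331|23) = -1.
Legendre symbol -1 ⇒ 23 is inert.

23 remains inert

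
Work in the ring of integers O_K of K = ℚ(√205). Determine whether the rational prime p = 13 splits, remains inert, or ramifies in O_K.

205 mod 4 = 1, hence disc K = 205 and O_K = ℤ[(1+√205)/2].
disc(K) = 205 is not divisible by 13; 13 is unramified.
Euler's criterion: 205^6 mod 13 = 1. Thus (205|13) = 1.
Legendre symbol 1 ⇒ 13 is split.

split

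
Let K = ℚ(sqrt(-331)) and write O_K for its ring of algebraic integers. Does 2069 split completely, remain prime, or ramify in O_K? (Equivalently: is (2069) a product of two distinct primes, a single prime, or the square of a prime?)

split

-331 mod 4 = 1, hence disc K = -331 and O_K = ℤ[(1+√-331)/2].
2069 ∤ -331, so 2069 is unramified.
(-331/2069) = 1738^1034 mod 2069 = 1, giving Legendre symbol 1.
Legendre symbol 1 ⇒ 2069 is split.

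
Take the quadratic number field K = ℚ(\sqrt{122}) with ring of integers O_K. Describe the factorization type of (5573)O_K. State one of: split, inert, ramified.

inert — (5573) stays prime in O_K

Since 122 ≢ 1 mod 4, the ring of integers is ℤ[√122] with discriminant 4·122 = 488.
Since gcd(5573, 488) = 1 the prime 5573 does not ramify.
Compute (122/5573) via Euler: 122^((5573-1)/2) mod 5573 = 5572, so (122/5573) = -1.
(122/5573) = -1, so 5573 is inert.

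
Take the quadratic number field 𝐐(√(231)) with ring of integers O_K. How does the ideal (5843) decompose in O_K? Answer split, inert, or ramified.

5843 splits in O_K

d = 231 ≡ 3 (mod 4), so O_K = ℤ[√231] and disc(K) = 4d = 924.
disc(K) = 924 is not divisible by 5843; 5843 is unramified.
(231/5843) = 231^2921 mod 5843 = 1, giving Legendre symbol 1.
d is a quadratic residue mod p, hence 5843 splits in O_K.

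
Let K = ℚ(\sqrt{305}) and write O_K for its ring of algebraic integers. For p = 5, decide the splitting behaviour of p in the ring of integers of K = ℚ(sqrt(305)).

d = 305 ≡ 1 (mod 4), so O_K = ℤ[(1+√305)/2] and disc(K) = d = 305.
5 divides disc(K) = 305, so 5 ramifies.

ramified — (5) = 𝔭²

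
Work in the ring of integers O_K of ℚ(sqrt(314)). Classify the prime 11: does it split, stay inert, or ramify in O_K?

314 mod 4 = 2, hence disc K = 4·314 = 1256 and O_K = ℤ[√314].
11 ∤ 1256, so 11 is unramified.
Legendre symbol by Euler's criterion: (314/11) ≡ 314^5 ≡ 10 (mod 11), i.e. (314/11) = -1.
(314/11) = -1, so 11 is inert.

inert — (11) stays prime in O_K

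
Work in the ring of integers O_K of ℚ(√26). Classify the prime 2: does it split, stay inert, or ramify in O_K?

ramified

Since 26 ≢ 1 mod 4, the ring of integers is ℤ[√26] with discriminant 4·26 = 104.
disc(K) = 104 = 2·52, so p = 2 is ramified.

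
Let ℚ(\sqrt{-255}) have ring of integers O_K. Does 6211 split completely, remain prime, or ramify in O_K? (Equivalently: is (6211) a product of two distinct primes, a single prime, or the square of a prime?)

p is inert

Since -255 ≡ 1 mod 4, the ring of integers is ℤ[(1+√-255)/2] with discriminant -255.
6211 ∤ -255, so 6211 is unramified.
Compute (-255/6211) via Euler: 5956^((6211-1)/2) mod 6211 = 6210, so (-255/6211) = -1.
(-255/6211) = -1, so 6211 is inert.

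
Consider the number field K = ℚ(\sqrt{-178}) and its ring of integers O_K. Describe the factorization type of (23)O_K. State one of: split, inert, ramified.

split

Since -178 ≢ 1 mod 4, the ring of integers is ℤ[√-178] with discriminant 4·(-178) = -712.
Since gcd(23, -712) = 1 the prime 23 does not ramify.
Compute (-178/23) via Euler: 6^((23-1)/2) mod 23 = 1, so (-178/23) = 1.
Legendre symbol 1 ⇒ 23 is split.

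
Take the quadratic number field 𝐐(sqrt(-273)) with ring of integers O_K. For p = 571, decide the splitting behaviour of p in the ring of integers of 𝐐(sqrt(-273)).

d = -273 ≡ 3 (mod 4), so O_K = ℤ[√-273] and disc(K) = 4d = -1092.
Since gcd(571, -1092) = 1 the prime 571 does not ramify.
Legendre symbol by Euler's criterion: (-273/571) ≡ (-273)^285 ≡ 570 (mod 571), i.e. (-273/571) = -1.
(-273/571) = -1, so 571 is inert.

571 remains inert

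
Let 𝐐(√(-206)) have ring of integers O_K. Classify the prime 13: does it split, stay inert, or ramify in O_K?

remains prime (inert)

-206 mod 4 = 2, hence disc K = 4·(-206) = -824 and O_K = ℤ[√-206].
13 ∤ -824, so 13 is unramified.
Legendre symbol by Euler's criterion: (-206/13) ≡ (-206)^6 ≡ 12 (mod 13), i.e. (-206/13) = -1.
(-206/13) = -1, so 13 is inert.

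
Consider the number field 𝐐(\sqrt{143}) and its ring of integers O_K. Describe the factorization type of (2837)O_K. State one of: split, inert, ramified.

Since 143 ≢ 1 mod 4, the ring of integers is ℤ[√143] with discriminant 4·143 = 572.
Since gcd(2837, 572) = 1 the prime 2837 does not ramify.
Compute (143/2837) via Euler: 143^((2837-1)/2) mod 2837 = 2836, so (143/2837) = -1.
d is a non-residue mod p, hence 2837 remains inert in O_K.

2837 remains inert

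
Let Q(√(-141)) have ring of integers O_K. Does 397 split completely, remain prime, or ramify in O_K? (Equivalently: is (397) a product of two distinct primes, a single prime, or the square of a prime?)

Since -141 ≢ 1 mod 4, the ring of integers is ℤ[√-141] with discriminant 4·(-141) = -564.
disc(K) = -564 is not divisible by 397; 397 is unramified.
Compute (-141/397) via Euler: 256^((397-1)/2) mod 397 = 1, so (-141/397) = 1.
(-141/397) = 1, so 397 splits.

splits completely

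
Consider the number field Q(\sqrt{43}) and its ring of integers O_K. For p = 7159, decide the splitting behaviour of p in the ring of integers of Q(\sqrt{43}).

d = 43 ≡ 3 (mod 4), so O_K = ℤ[√43] and disc(K) = 4d = 172.
7159 ∤ 172, so 7159 is unramified.
Legendre symbol by Euler's criterion: (43/7159) ≡ 43^3579 ≡ 7158 (mod 7159), i.e. (43/7159) = -1.
Legendre symbol -1 ⇒ 7159 is inert.

inert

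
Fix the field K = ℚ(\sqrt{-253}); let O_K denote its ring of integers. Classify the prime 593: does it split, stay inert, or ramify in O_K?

-253 mod 4 = 3, hence disc K = 4·(-253) = -1012 and O_K = ℤ[√-253].
Since gcd(593, -1012) = 1 the prime 593 does not ramify.
Euler's criterion: (-253)^296 mod 593 = 592. Thus (-253|593) = -1.
(-253/593) = -1, so 593 is inert.

remains prime (inert)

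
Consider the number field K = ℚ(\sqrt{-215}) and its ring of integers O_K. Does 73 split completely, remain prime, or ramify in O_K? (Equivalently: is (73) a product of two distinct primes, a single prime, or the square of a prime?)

Since -215 ≡ 1 mod 4, the ring of integers is ℤ[(1+√-215)/2] with discriminant -215.
Since gcd(73, -215) = 1 the prime 73 does not ramify.
Legendre symbol by Euler's criterion: (-215/73) ≡ (-215)^36 ≡ 1 (mod 73), i.e. (-215/73) = 1.
Legendre symbol 1 ⇒ 73 is split.

splits completely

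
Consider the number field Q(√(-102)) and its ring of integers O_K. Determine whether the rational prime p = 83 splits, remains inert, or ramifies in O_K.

split

-102 mod 4 = 2, hence disc K = 4·(-102) = -408 and O_K = ℤ[√-102].
83 ∤ -408, so 83 is unramified.
Legendre symbol by Euler's criterion: (-102/83) ≡ (-102)^41 ≡ 1 (mod 83), i.e. (-102/83) = 1.
d is a quadratic residue mod p, hence 83 splits in O_K.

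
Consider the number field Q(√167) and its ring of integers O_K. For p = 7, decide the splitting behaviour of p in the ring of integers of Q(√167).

167 mod 4 = 3, hence disc K = 4·167 = 668 and O_K = ℤ[√167].
7 ∤ 668, so 7 is unramified.
(167/7) = 6^3 mod 7 = 6, giving Legendre symbol -1.
d is a non-residue mod p, hence 7 remains inert in O_K.

inert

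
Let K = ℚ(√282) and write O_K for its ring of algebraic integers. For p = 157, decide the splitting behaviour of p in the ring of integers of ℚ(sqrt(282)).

remains prime (inert)

282 mod 4 = 2, hence disc K = 4·282 = 1128 and O_K = ℤ[√282].
disc(K) = 1128 is not divisible by 157; 157 is unramified.
Legendre symbol by Euler's criterion: (282/157) ≡ 282^78 ≡ 156 (mod 157), i.e. (282/157) = -1.
Legendre symbol -1 ⇒ 157 is inert.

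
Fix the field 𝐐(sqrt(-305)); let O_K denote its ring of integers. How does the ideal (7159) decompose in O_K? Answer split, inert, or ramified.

7159 remains inert

-305 mod 4 = 3, hence disc K = 4·(-305) = -1220 and O_K = ℤ[√-305].
disc(K) = -1220 is not divisible by 7159; 7159 is unramified.
(-305/7159) = 6854^3579 mod 7159 = 7158, giving Legendre symbol -1.
(-305/7159) = -1, so 7159 is inert.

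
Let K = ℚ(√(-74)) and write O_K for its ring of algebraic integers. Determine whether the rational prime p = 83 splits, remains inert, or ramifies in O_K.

-74 mod 4 = 2, hence disc K = 4·(-74) = -296 and O_K = ℤ[√-74].
Since gcd(83, -296) = 1 the prime 83 does not ramify.
Euler's criterion: (-74)^41 mod 83 = 1. Thus (-74|83) = 1.
Legendre symbol 1 ⇒ 83 is split.

split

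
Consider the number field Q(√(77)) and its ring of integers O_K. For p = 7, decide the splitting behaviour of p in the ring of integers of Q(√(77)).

ramified

d = 77 ≡ 1 (mod 4), so O_K = ℤ[(1+√77)/2] and disc(K) = d = 77.
Ramification test: 7 | 77. The prime 7 ramifies in K.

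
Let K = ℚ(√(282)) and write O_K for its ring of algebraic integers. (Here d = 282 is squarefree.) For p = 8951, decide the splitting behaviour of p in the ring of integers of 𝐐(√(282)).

p is inert

Since 282 ≢ 1 mod 4, the ring of integers is ℤ[√282] with discriminant 4·282 = 1128.
disc(K) = 1128 is not divisible by 8951; 8951 is unramified.
(282/8951) = 282^4475 mod 8951 = 8950, giving Legendre symbol -1.
(282/8951) = -1, so 8951 is inert.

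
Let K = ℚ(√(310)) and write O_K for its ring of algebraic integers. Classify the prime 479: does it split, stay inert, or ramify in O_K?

d = 310 ≡ 2 (mod 4), so O_K = ℤ[√310] and disc(K) = 4d = 1240.
Since gcd(479, 1240) = 1 the prime 479 does not ramify.
Euler's criterion: 310^239 mod 479 = 478. Thus (310|479) = -1.
(310/479) = -1, so 479 is inert.

inert — (479) stays prime in O_K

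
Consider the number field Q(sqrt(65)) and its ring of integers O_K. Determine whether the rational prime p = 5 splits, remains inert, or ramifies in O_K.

ramifies in O_K

d = 65 ≡ 1 (mod 4), so O_K = ℤ[(1+√65)/2] and disc(K) = d = 65.
disc(K) = 65 = 5·13, so p = 5 is ramified.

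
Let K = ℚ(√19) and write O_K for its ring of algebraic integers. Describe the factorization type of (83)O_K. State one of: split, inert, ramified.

Since 19 ≢ 1 mod 4, the ring of integers is ℤ[√19] with discriminant 4·19 = 76.
disc(K) = 76 is not divisible by 83; 83 is unramified.
Legendre symbol by Euler's criterion: (19/83) ≡ 19^41 ≡ 82 (mod 83), i.e. (19/83) = -1.
d is a non-residue mod p, hence 83 remains inert in O_K.

inert — (83) stays prime in O_K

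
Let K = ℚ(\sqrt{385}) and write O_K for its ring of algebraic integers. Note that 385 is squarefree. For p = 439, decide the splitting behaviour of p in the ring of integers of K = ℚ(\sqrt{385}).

Since 385 ≡ 1 mod 4, the ring of integers is ℤ[(1+√385)/2] with discriminant 385.
Since gcd(439, 385) = 1 the prime 439 does not ramify.
Legendre symbol by Euler's criterion: (385/439) ≡ 385^219 ≡ 1 (mod 439), i.e. (385/439) = 1.
(385/439) = 1, so 439 splits.

splits completely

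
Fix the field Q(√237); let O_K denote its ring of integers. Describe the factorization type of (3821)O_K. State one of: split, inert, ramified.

237 mod 4 = 1, hence disc K = 237 and O_K = ℤ[(1+√237)/2].
Since gcd(3821, 237) = 1 the prime 3821 does not ramify.
(237/3821) = 237^1910 mod 3821 = 1, giving Legendre symbol 1.
Legendre symbol 1 ⇒ 3821 is split.

split — (3821) = 𝔭₁𝔭₂ with 𝔭₁ ≠ 𝔭₂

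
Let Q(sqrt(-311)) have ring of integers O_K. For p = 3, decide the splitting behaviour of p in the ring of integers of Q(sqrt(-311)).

3 splits in O_K

-311 mod 4 = 1, hence disc K = -311 and O_K = ℤ[(1+√-311)/2].
3 ∤ -311, so 3 is unramified.
Legendre symbol by Euler's criterion: (-311/3) ≡ (-311)^1 ≡ 1 (mod 3), i.e. (-311/3) = 1.
(-311/3) = 1, so 3 splits.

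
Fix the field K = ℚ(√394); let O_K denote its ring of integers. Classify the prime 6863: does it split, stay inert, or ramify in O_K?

remains prime (inert)

394 mod 4 = 2, hence disc K = 4·394 = 1576 and O_K = ℤ[√394].
6863 ∤ 1576, so 6863 is unramified.
Legendre symbol by Euler's criterion: (394/6863) ≡ 394^3431 ≡ 6862 (mod 6863), i.e. (394/6863) = -1.
d is a non-residue mod p, hence 6863 remains inert in O_K.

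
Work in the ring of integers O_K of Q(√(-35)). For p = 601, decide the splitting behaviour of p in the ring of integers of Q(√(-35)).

Since -35 ≡ 1 mod 4, the ring of integers is ℤ[(1+√-35)/2] with discriminant -35.
disc(K) = -35 is not divisible by 601; 601 is unramified.
Compute (-35/601) via Euler: 566^((601-1)/2) mod 601 = 600, so (-35/601) = -1.
Legendre symbol -1 ⇒ 601 is inert.

inert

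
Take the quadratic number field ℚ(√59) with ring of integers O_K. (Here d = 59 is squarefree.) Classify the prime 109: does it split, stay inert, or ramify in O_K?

Since 59 ≢ 1 mod 4, the ring of integers is ℤ[√59] with discriminant 4·59 = 236.
Since gcd(109, 236) = 1 the prime 109 does not ramify.
Compute (59/109) via Euler: 59^((109-1)/2) mod 109 = 108, so (59/109) = -1.
Legendre symbol -1 ⇒ 109 is inert.

remains prime (inert)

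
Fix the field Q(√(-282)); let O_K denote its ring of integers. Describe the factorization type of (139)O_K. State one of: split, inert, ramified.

-282 mod 4 = 2, hence disc K = 4·(-282) = -1128 and O_K = ℤ[√-282].
139 ∤ -1128, so 139 is unramified.
Legendre symbol by Euler's criterion: (-282/139) ≡ (-282)^69 ≡ 138 (mod 139), i.e. (-282/139) = -1.
Legendre symbol -1 ⇒ 139 is inert.

remains prime (inert)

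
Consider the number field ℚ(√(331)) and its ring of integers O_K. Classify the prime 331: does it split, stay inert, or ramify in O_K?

331 mod 4 = 3, hence disc K = 4·331 = 1324 and O_K = ℤ[√331].
disc(K) = 1324 = 331·4, so p = 331 is ramified.

ramifies in O_K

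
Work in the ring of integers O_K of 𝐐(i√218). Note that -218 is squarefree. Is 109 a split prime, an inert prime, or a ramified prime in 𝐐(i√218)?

ramified

-218 mod 4 = 2, hence disc K = 4·(-218) = -872 and O_K = ℤ[√-218].
109 divides disc(K) = -872, so 109 ramifies.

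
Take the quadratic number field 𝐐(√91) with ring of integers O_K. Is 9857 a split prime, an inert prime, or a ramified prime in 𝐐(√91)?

split — (9857) = 𝔭₁𝔭₂ with 𝔭₁ ≠ 𝔭₂

91 mod 4 = 3, hence disc K = 4·91 = 364 and O_K = ℤ[√91].
Since gcd(9857, 364) = 1 the prime 9857 does not ramify.
Compute (91/9857) via Euler: 91^((9857-1)/2) mod 9857 = 1, so (91/9857) = 1.
Legendre symbol 1 ⇒ 9857 is split.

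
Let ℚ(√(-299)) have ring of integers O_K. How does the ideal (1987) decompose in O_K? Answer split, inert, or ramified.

-299 mod 4 = 1, hence disc K = -299 and O_K = ℤ[(1+√-299)/2].
disc(K) = -299 is not divisible by 1987; 1987 is unramified.
Legendre symbol by Euler's criterion: (-299/1987) ≡ (-299)^993 ≡ 1986 (mod 1987), i.e. (-299/1987) = -1.
(-299/1987) = -1, so 1987 is inert.

inert — (1987) stays prime in O_K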